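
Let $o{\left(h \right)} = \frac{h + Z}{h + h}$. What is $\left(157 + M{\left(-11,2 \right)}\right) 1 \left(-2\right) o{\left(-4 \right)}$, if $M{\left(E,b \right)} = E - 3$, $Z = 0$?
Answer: $-143$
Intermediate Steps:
$o{\left(h \right)} = \frac{1}{2}$ ($o{\left(h \right)} = \frac{h + 0}{h + h} = \frac{h}{2 h} = h \frac{1}{2 h} = \frac{1}{2}$)
$M{\left(E,b \right)} = -3 + E$
$\left(157 + M{\left(-11,2 \right)}\right) 1 \left(-2\right) o{\left(-4 \right)} = \left(157 - 14\right) 1 \left(-2\right) \frac{1}{2} = \left(157 - 14\right) \left(\left(-2\right) \frac{1}{2}\right) = 143 \left(-1\right) = -143$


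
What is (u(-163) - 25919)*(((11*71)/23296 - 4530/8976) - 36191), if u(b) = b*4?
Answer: 246426937245435/256256 ≈ 9.6164e+8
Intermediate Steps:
u(b) = 4*b
(u(-163) - 25919)*(((11*71)/23296 - 4530/8976) - 36191) = (4*(-163) - 25919)*(((11*71)/23296 - 4530/8976) - 36191) = (-652 - 25919)*((781*(1/23296) - 4530*1/8976) - 36191) = -26571*((781/23296 - 755/1496) - 36191) = -26571*(-2052513/4356352 - 36191) = -26571*(-157662787745/4356352) = 246426937245435/256256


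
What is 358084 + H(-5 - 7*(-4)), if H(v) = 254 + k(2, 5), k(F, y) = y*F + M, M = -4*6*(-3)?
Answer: 358420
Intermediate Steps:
M = 72 (M = -24*(-3) = 72)
k(F, y) = 72 + F*y (k(F, y) = y*F + 72 = F*y + 72 = 72 + F*y)
H(v) = 336 (H(v) = 254 + (72 + 2*5) = 254 + (72 + 10) = 254 + 82 = 336)
358084 + H(-5 - 7*(-4)) = 358084 + 336 = 358420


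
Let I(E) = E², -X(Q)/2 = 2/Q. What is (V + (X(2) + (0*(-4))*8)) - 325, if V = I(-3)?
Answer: -318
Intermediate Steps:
X(Q) = -4/Q
V = 9 (V = (-3)² = 9)
(V + (X(2) + (0*(-4))*8)) - 325 = (9 + (-4/2 + (0*(-4))*8)) - 325 = (9 + (-4*½ + 0*8)) - 325 = (9 + (-2 + 0)) - 325 = (9 - 2) - 325 = 7 - 325 = -318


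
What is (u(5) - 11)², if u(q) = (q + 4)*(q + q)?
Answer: 6241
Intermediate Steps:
u(q) = 2*q*(4 + q) (u(q) = (4 + q)*(2*q) = 2*q*(4 + q))
(u(5) - 11)² = (2*5*(4 + 5) - 11)² = (2*5*9 - 11)² = (90 - 11)² = 79² = 6241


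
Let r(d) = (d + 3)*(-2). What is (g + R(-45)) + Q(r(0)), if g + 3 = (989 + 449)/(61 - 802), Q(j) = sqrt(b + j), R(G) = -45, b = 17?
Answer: -37006/741 + sqrt(11) ≈ -46.624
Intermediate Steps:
r(d) = -6 - 2*d (r(d) = (3 + d)*(-2) = -6 - 2*d)
Q(j) = sqrt(17 + j)
g = -3661/741 (g = -3 + (989 + 449)/(61 - 802) = -3 + 1438/(-741) = -3 + 1438*(-1/741) = -3 - 1438/741 = -3661/741 ≈ -4.9406)
(g + R(-45)) + Q(r(0)) = (-3661/741 - 45) + sqrt(17 + (-6 - 2*0)) = -37006/741 + sqrt(17 + (-6 + 0)) = -37006/741 + sqrt(17 - 6) = -37006/741 + sqrt(11)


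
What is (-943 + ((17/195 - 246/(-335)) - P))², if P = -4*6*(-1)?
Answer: 159343209026884/170694225 ≈ 9.3350e+5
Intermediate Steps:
P = 24 (P = -24*(-1) = 24)
(-943 + ((17/195 - 246/(-335)) - P))² = (-943 + ((17/195 - 246/(-335)) - 1*24))² = (-943 + ((17*(1/195) - 246*(-1/335)) - 24))² = (-943 + ((17/195 + 246/335) - 24))² = (-943 + (10733/13065 - 24))² = (-943 - 302827/13065)² = (-12623122/13065)² = 159343209026884/170694225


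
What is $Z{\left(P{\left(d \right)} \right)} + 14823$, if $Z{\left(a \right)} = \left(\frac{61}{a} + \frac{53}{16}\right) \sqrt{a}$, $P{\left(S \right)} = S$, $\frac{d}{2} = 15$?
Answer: $14823 + \frac{1283 \sqrt{30}}{240} \approx 14852.0$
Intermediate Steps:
$d = 30$ ($d = 2 \cdot 15 = 30$)
$Z{\left(a \right)} = \sqrt{a} \left(\frac{53}{16} + \frac{61}{a}\right)$ ($Z{\left(a \right)} = \left(\frac{61}{a} + 53 \cdot \frac{1}{16}\right) \sqrt{a} = \left(\frac{61}{a} + \frac{53}{16}\right) \sqrt{a} = \left(\frac{53}{16} + \frac{61}{a}\right) \sqrt{a} = \sqrt{a} \left(\frac{53}{16} + \frac{61}{a}\right)$)
$Z{\left(P{\left(d \right)} \right)} + 14823 = \frac{976 + 53 \cdot 30}{16 \sqrt{30}} + 14823 = \frac{\frac{\sqrt{30}}{30} \left(976 + 1590\right)}{16} + 14823 = \frac{1}{16} \frac{\sqrt{30}}{30} \cdot 2566 + 14823 = \frac{1283 \sqrt{30}}{240} + 14823 = 14823 + \frac{1283 \sqrt{30}}{240}$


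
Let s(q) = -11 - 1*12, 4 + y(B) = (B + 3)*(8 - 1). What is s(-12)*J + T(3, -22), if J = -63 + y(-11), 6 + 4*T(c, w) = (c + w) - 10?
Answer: 11281/4 ≈ 2820.3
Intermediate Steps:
y(B) = 17 + 7*B (y(B) = -4 + (B + 3)*(8 - 1) = -4 + (3 + B)*7 = -4 + (21 + 7*B) = 17 + 7*B)
T(c, w) = -4 + c/4 + w/4 (T(c, w) = -3/2 + ((c + w) - 10)/4 = -3/2 + (-10 + c + w)/4 = -3/2 + (-5/2 + c/4 + w/4) = -4 + c/4 + w/4)
s(q) = -23 (s(q) = -11 - 12 = -23)
J = -123 (J = -63 + (17 + 7*(-11)) = -63 + (17 - 77) = -63 - 60 = -123)
s(-12)*J + T(3, -22) = -23*(-123) + (-4 + (¼)*3 + (¼)*(-22)) = 2829 + (-4 + ¾ - 11/2) = 2829 - 35/4 = 11281/4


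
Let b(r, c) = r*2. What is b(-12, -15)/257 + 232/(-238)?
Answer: -32668/30583 ≈ -1.0682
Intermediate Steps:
b(r, c) = 2*r
b(-12, -15)/257 + 232/(-238) = (2*(-12))/257 + 232/(-238) = -24*1/257 + 232*(-1/238) = -24/257 - 116/119 = -32668/30583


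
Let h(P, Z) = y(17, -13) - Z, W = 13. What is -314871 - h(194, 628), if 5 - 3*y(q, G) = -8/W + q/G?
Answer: -4085189/13 ≈ -3.1425e+5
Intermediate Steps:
y(q, G) = 73/39 - q/(3*G) (y(q, G) = 5/3 - (-8/13 + q/G)/3 = 5/3 + (8/39 - q/(3*G)) = 73/39 - q/(3*G))
h(P, Z) = 30/13 - Z (h(P, Z) = (73/39 - ⅓*17/(-13)) - Z = (73/39 - ⅓*17*(-1/13)) - Z = (73/39 + 17/39) - Z = 30/13 - Z)
-314871 - h(194, 628) = -314871 - (30/13 - 1*628) = -314871 - (30/13 - 628) = -314871 - 1*(-8134/13) = -314871 + 8134/13 = -4085189/13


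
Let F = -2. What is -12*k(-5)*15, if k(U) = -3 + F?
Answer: 900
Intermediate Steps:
k(U) = -5 (k(U) = -3 - 2 = -5)
-12*k(-5)*15 = -12*(-5)*15 = 60*15 = 900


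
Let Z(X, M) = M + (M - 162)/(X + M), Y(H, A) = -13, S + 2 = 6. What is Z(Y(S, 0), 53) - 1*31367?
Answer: -1252669/40 ≈ -31317.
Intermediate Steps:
S = 4 (S = -2 + 6 = 4)
Z(X, M) = M + (-162 + M)/(M + X)
Z(Y(S, 0), 53) - 1*31367 = (-162 + 53 + 53**2 + 53*(-13))/(53 - 13) - 1*31367 = (-162 + 53 + 2809 - 689)/40 - 31367 = (1/40)*2011 - 31367 = 2011/40 - 31367 = -1252669/40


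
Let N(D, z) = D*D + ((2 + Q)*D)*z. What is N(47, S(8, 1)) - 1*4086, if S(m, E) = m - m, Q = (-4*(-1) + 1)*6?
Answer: -1877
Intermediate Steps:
Q = 30 (Q = (4 + 1)*6 = 5*6 = 30)
S(m, E) = 0
N(D, z) = D² + 32*D*z (N(D, z) = D*D + ((2 + 30)*D)*z = D² + (32*D)*z = D² + 32*D*z)
N(47, S(8, 1)) - 1*4086 = 47*(47 + 32*0) - 1*4086 = 47*(47 + 0) - 4086 = 47*47 - 4086 = 2209 - 4086 = -1877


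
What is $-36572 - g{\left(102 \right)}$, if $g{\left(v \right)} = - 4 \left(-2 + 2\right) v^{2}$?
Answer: $-36572$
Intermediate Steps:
$g{\left(v \right)} = 0$ ($g{\left(v \right)} = \left(-4\right) 0 v^{2} = 0 v^{2} = 0$)
$-36572 - g{\left(102 \right)} = -36572 - 0 = -36572 + 0 = -36572$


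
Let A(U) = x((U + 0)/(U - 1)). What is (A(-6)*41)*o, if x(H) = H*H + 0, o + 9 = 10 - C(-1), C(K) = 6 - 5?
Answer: 0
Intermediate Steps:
C(K) = 1
o = 0 (o = -9 + (10 - 1*1) = -9 + (10 - 1) = -9 + 9 = 0)
x(H) = H² (x(H) = H² + 0 = H²)
A(U) = U²/(-1 + U)² (A(U) = ((U + 0)/(U - 1))² = (U/(-1 + U))² = U²/(-1 + U)²)
(A(-6)*41)*o = (((-6)²/(-1 - 6)²)*41)*0 = ((36/(-7)²)*41)*0 = ((36*(1/49))*41)*0 = ((36/49)*41)*0 = (1476/49)*0 = 0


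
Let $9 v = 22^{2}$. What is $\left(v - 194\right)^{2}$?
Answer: $\frac{1592644}{81} \approx 19662.0$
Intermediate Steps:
$v = \frac{484}{9}$ ($v = \frac{22^{2}}{9} = \frac{1}{9} \cdot 484 = \frac{484}{9} \approx 53.778$)
$\left(v - 194\right)^{2} = \left(\frac{484}{9} - 194\right)^{2} = \left(- \frac{1262}{9}\right)^{2} = \frac{1592644}{81}$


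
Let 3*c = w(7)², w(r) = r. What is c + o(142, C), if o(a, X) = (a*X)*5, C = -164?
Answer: -349271/3 ≈ -1.1642e+5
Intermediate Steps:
c = 49/3 (c = (⅓)*7² = (⅓)*49 = 49/3 ≈ 16.333)
o(a, X) = 5*X*a (o(a, X) = (X*a)*5 = 5*X*a)
c + o(142, C) = 49/3 + 5*(-164)*142 = 49/3 - 116440 = -349271/3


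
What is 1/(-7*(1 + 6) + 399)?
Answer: 1/350 ≈ 0.0028571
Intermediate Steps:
1/(-7*(1 + 6) + 399) = 1/(-7*7 + 399) = 1/(-49 + 399) = 1/350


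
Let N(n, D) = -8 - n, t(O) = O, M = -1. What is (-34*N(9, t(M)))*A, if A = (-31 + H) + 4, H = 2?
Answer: -14450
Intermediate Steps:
A = -25 (A = (-31 + 2) + 4 = -29 + 4 = -25)
(-34*N(9, t(M)))*A = -34*(-8 - 1*9)*(-25) = -34*(-8 - 9)*(-25) = -34*(-17)*(-25) = 578*(-25) = -14450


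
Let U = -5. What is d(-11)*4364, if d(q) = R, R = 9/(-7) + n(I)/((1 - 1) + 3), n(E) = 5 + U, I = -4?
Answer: -39276/7 ≈ -5610.9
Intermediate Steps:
n(E) = 0 (n(E) = 5 - 5 = 0)
R = -9/7 (R = 9/(-7) + 0/((1 - 1) + 3) = 9*(-⅐) + 0/(0 + 3) = -9/7 + 0/3 = -9/7 + 0*(⅓) = -9/7 + 0 = -9/7 ≈ -1.2857)
d(q) = -9/7
d(-11)*4364 = -9/7*4364 = -39276/7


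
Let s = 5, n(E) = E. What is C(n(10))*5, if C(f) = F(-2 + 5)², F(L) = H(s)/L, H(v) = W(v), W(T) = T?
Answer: 125/9 ≈ 13.889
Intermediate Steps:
H(v) = v
F(L) = 5/L
C(f) = 25/9 (C(f) = (5/(-2 + 5))² = (5/3)² = 25/9)
C(n(10))*5 = (25/9)*5 = 125/9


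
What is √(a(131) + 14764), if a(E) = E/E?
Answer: √14765 ≈ 121.51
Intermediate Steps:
a(E) = 1
√(a(131) + 14764) = √(1 + 14764) = √14765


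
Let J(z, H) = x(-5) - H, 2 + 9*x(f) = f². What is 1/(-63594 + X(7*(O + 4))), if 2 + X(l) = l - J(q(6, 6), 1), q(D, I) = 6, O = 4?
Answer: -9/571874 ≈ -1.5738e-5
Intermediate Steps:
x(f) = -2/9 + f²/9
J(z, H) = 23/9 - H (J(z, H) = (-2/9 + (⅑)*(-5)²) - H = (-2/9 + (⅑)*25) - H = (-2/9 + 25/9) - H = 23/9 - H)
X(l) = -32/9 + l (X(l) = -2 + (l - (23/9 - 1*1)) = -2 + (l - (23/9 - 1)) = -2 + (l - 1*14/9) = -2 + (l - 14/9) = -2 + (-14/9 + l) = -32/9 + l)
1/(-63594 + X(7*(O + 4))) = 1/(-63594 + (-32/9 + 7*(4 + 4))) = 1/(-63594 + (-32/9 + 7*8)) = 1/(-63594 + (-32/9 + 56)) = 1/(-63594 + 472/9) = 1/(-571874/9) = -9/571874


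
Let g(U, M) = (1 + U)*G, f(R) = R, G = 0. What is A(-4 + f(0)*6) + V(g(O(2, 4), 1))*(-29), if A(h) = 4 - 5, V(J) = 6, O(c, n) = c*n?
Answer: -175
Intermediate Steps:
g(U, M) = 0 (g(U, M) = (1 + U)*0 = 0)
A(h) = -1
A(-4 + f(0)*6) + V(g(O(2, 4), 1))*(-29) = -1 + 6*(-29) = -1 - 174 = -175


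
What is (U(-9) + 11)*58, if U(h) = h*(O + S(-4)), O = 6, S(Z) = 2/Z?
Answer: -2233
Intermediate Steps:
U(h) = 11*h/2 (U(h) = h*(6 + 2/(-4)) = h*(6 + 2*(-1/4)) = h*(6 - 1/2) = h*(11/2) = 11*h/2)
(U(-9) + 11)*58 = ((11/2)*(-9) + 11)*58 = (-99/2 + 11)*58 = -77/2*58 = -2233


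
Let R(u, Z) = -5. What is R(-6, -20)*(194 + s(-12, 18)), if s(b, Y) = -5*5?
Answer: -845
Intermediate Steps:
s(b, Y) = -25
R(-6, -20)*(194 + s(-12, 18)) = -5*(194 - 25) = -5*169 = -845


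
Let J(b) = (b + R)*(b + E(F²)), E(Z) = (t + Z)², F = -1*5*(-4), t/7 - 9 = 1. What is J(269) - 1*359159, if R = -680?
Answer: -91259618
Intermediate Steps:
t = 70 (t = 63 + 7*1 = 63 + 7 = 70)
F = 20 (F = -5*(-4) = 20)
E(Z) = (70 + Z)²
J(b) = (-680 + b)*(220900 + b) (J(b) = (b - 680)*(b + (70 + 20²)²) = (-680 + b)*(b + (70 + 400)²) = (-680 + b)*(b + 470²) = (-680 + b)*(b + 220900) = (-680 + b)*(220900 + b))
J(269) - 1*359159 = (-150212000 + 269² + 220220*269) - 1*359159 = (-150212000 + 72361 + 59239180) - 359159 = -90900459 - 359159 = -91259618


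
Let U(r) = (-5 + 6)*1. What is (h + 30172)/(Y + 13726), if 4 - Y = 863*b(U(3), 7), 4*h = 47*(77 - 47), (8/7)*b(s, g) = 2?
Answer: 122098/48879 ≈ 2.4980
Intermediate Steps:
U(r) = 1 (U(r) = 1*1 = 1)
b(s, g) = 7/4 (b(s, g) = (7/8)*2 = 7/4)
h = 705/2 (h = (47*(77 - 47))/4 = (47*30)/4 = (¼)*1410 = 705/2 ≈ 352.50)
Y = -6025/4 (Y = 4 - 863*7/4 = 4 - 1*6041/4 = 4 - 6041/4 = -6025/4 ≈ -1506.3)
(h + 30172)/(Y + 13726) = (705/2 + 30172)/(-6025/4 + 13726) = 61049/(2*(48879/4)) = (61049/2)*(4/48879) = 122098/48879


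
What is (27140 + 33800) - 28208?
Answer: 32732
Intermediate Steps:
(27140 + 33800) - 28208 = 60940 - 28208 = 32732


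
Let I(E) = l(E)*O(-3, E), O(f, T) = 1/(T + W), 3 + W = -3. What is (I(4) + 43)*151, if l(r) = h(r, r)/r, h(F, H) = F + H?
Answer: 6342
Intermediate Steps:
W = -6 (W = -3 - 3 = -6)
O(f, T) = 1/(-6 + T) (O(f, T) = 1/(T - 6) = 1/(-6 + T))
l(r) = 2 (l(r) = (r + r)/r = (2*r)/r = 2)
I(E) = 2/(-6 + E)
(I(4) + 43)*151 = (2/(-6 + 4) + 43)*151 = (2/(-2) + 43)*151 = (2*(-1/2) + 43)*151 = (-1 + 43)*151 = 42*151 = 6342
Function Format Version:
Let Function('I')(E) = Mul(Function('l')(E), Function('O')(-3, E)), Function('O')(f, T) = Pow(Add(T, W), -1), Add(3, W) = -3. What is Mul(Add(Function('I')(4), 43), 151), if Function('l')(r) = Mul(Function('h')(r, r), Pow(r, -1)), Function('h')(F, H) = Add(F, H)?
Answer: 6342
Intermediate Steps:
W = -6 (W = Add(-3, -3) = -6)
Function('O')(f, T) = Pow(Add(-6, T), -1) (Function('O')(f, T) = Pow(Add(T, -6), -1) = Pow(Add(-6, T), -1))
Function('l')(r) = 2 (Function('l')(r) = Mul(Add(r, r), Pow(r, -1)) = Mul(Mul(2, r), Pow(r, -1)) = 2)
Function('I')(E) = Mul(2, Pow(Add(-6, E), -1))
Mul(Add(Function('I')(4), 43), 151) = Mul(Add(Mul(2, Pow(Add(-6, 4), -1)), 43), 151) = Mul(Add(Mul(2, Pow(-2, -1)), 43), 151) = Mul(Add(Mul(2, Rational(-1, 2)), 43), 151) = Mul(Add(-1, 43), 151) = Mul(42, 151) = 6342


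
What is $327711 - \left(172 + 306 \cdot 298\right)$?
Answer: $236351$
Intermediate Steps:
$327711 - \left(172 + 306 \cdot 298\right) = 327711 - \left(172 + 91188\right) = 327711 - 91360 = 236351$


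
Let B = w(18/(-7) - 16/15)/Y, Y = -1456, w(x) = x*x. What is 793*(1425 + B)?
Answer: 348836492159/308700 ≈ 1.1300e+6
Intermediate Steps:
w(x) = x**2
B = -36481/4013100 (B = (18/(-7) - 16/15)**2/(-1456) = (18*(-1/7) - 16*1/15)**2*(-1/1456) = (-18/7 - 16/15)**2*(-1/1456) = (-382/105)**2*(-1/1456) = (145924/11025)*(-1/1456) = -36481/4013100 ≈ -0.0090905)
793*(1425 + B) = 793*(1425 - 36481/4013100) = 793*(5718631019/4013100) = 348836492159/308700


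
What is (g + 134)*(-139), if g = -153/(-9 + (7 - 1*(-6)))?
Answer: -53237/4 ≈ -13309.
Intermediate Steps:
g = -153/4 (g = -153/(-9 + (7 + 6)) = -153/(-9 + 13) = -153/4 ≈ -38.250)
(g + 134)*(-139) = (-153/4 + 134)*(-139) = (383/4)*(-139) = -53237/4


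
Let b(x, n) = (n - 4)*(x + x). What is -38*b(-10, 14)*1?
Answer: 7600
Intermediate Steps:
b(x, n) = 2*x*(-4 + n) (b(x, n) = (-4 + n)*(2*x) = 2*x*(-4 + n))
-38*b(-10, 14)*1 = -76*(-10)*(-4 + 14)*1 = -76*(-10)*10*1 = -38*(-200)*1 = 7600*1 = 7600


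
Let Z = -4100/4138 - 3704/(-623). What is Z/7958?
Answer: 3193213/5128879273 ≈ 0.00062259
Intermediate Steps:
Z = 6386426/1288987 (Z = -4100*1/4138 - 3704*(-1/623) = -2050/2069 + 3704/623 = 6386426/1288987 ≈ 4.9546)
Z/7958 = (6386426/1288987)/7958 = (6386426/1288987)*(1/7958) = 3193213/5128879273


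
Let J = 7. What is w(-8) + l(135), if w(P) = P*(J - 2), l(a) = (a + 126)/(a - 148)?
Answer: -781/13 ≈ -60.077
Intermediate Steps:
l(a) = (126 + a)/(-148 + a)
w(P) = 5*P (w(P) = P*(7 - 2) = P*5 = 5*P)
w(-8) + l(135) = 5*(-8) + (126 + 135)/(-148 + 135) = -40 + 261/(-13) = -40 - 1/13*261 = -40 - 261/13 = -781/13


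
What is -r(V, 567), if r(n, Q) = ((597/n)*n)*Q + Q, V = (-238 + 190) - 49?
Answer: -339066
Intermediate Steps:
V = -97 (V = -48 - 49 = -97)
r(n, Q) = 598*Q (r(n, Q) = 597*Q + Q = 598*Q)
-r(V, 567) = -598*567 = -1*339066 = -339066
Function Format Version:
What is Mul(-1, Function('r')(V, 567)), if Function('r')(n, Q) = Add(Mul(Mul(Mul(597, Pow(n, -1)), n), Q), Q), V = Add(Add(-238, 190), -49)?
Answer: -339066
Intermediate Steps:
V = -97 (V = Add(-48, -49) = -97)
Function('r')(n, Q) = Mul(598, Q) (Function('r')(n, Q) = Add(Mul(597, Q), Q) = Mul(598, Q))
Mul(-1, Function('r')(V, 567)) = Mul(-1, Mul(598, 567)) = Mul(-1, 339066) = -339066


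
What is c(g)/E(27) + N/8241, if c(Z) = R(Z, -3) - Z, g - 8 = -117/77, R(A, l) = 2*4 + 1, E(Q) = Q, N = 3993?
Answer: 3300067/5711013 ≈ 0.57784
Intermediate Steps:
R(A, l) = 9 (R(A, l) = 8 + 1 = 9)
g = 499/77 (g = 8 - 117/77 = 499/77 ≈ 6.4805)
c(Z) = 9 - Z
c(g)/E(27) + N/8241 = (9 - 1*499/77)/27 + 3993/8241 = (9 - 499/77)*(1/27) + 3993*(1/8241) = (194/77)*(1/27) + 1331/2747 = 194/2079 + 1331/2747 = 3300067/5711013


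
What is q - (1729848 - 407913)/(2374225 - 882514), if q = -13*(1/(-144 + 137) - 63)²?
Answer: -1262870312089/24364613 ≈ -51832.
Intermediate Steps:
q = -2539732/49 (q = -13*(1/(-7) - 63)² = -13*(-⅐ - 63)² = -13*(-442/7)² = -13*195364/49 = -2539732/49 ≈ -51831.)
q - (1729848 - 407913)/(2374225 - 882514) = -2539732/49 - (1729848 - 407913)/(2374225 - 882514) = -2539732/49 - 1321935/1491711 = -2539732/49 - 1*440645/497237 = -2539732/49 - 440645/497237 = -1262870312089/24364613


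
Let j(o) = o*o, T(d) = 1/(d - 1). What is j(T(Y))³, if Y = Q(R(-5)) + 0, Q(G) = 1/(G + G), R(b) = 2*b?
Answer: 64000000/85766121 ≈ 0.74622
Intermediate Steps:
Q(G) = 1/(2*G)
Y = -1/20 (Y = 1/(2*((2*(-5)))) + 0 = (½)/(-10) + 0 = (½)*(-⅒) + 0 = -1/20 + 0 = -1/20 ≈ -0.050000)
T(d) = 1/(-1 + d)
j(o) = o²
j(T(Y))³ = ((1/(-1 - 1/20))²)³ = ((1/(-21/20))²)³ = ((-20/21)²)³ = (400/441)³ = 64000000/85766121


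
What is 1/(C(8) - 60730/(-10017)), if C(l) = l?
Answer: 10017/140866 ≈ 0.071110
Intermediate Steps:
1/(C(8) - 60730/(-10017)) = 1/(8 - 60730/(-10017)) = 1/(8 - 60730*(-1/10017)) = 1/(8 + 60730/10017) = 1/(140866/10017) = 10017/140866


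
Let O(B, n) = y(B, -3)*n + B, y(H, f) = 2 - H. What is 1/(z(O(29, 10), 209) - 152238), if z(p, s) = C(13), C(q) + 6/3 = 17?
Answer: -1/152223 ≈ -6.5693e-6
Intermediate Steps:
O(B, n) = B + n*(2 - B) (O(B, n) = (2 - B)*n + B = n*(2 - B) + B = B + n*(2 - B))
C(q) = 15 (C(q) = -2 + 17 = 15)
z(p, s) = 15
1/(z(O(29, 10), 209) - 152238) = 1/(15 - 152238) = 1/(-152223) = -1/152223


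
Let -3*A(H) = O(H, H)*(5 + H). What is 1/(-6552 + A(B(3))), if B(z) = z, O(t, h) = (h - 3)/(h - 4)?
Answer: -1/6552 ≈ -0.00015263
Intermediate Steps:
O(t, h) = (-3 + h)/(-4 + h)
A(H) = -(-3 + H)*(5 + H)/(3*(-4 + H)) (A(H) = -(-3 + H)/(-4 + H)*(5 + H)/3 = -(-3 + H)*(5 + H)/(3*(-4 + H)))
1/(-6552 + A(B(3))) = 1/(-6552 - (-3 + 3)*(5 + 3)/(-12 + 3*3)) = 1/(-6552 - 1*0*8/(-12 + 9)) = 1/(-6552 - 1*0*8/(-3)) = 1/(-6552 - 1*(-⅓)*0*8) = 1/(-6552 + 0) = 1/(-6552) = -1/6552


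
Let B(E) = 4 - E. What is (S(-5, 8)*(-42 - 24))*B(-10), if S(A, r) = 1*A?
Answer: 4620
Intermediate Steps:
S(A, r) = A
(S(-5, 8)*(-42 - 24))*B(-10) = (-5*(-42 - 24))*(4 - 1*(-10)) = (-5*(-66))*(4 + 10) = 330*14 = 4620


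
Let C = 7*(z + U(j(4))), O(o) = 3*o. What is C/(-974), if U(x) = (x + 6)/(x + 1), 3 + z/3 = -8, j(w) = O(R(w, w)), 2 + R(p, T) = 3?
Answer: 861/3896 ≈ 0.22100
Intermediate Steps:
R(p, T) = 1 (R(p, T) = -2 + 3 = 1)
j(w) = 3 (j(w) = 3*1 = 3)
z = -33 (z = -9 + 3*(-8) = -9 - 24 = -33)
U(x) = (6 + x)/(1 + x)
C = -861/4 (C = 7*(-33 + (6 + 3)/(1 + 3)) = 7*(-33 + 9/4) = 7*(-123/4) = -861/4 ≈ -215.25)
C/(-974) = -861/4/(-974) = -861/4*(-1/974) = 861/3896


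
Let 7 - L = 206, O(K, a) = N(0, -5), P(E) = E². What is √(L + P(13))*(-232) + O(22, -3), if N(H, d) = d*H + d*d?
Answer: 25 - 232*I*√30 ≈ 25.0 - 1270.7*I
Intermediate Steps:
N(H, d) = d² + H*d (N(H, d) = H*d + d² = d² + H*d)
O(K, a) = 25 (O(K, a) = -5*(0 - 5) = -5*(-5) = 25)
L = -199 (L = 7 - 1*206 = 7 - 206 = -199)
√(L + P(13))*(-232) + O(22, -3) = √(-199 + 13²)*(-232) + 25 = √(-199 + 169)*(-232) + 25 = √(-30)*(-232) + 25 = (I*√30)*(-232) + 25 = -232*I*√30 + 25 = 25 - 232*I*√30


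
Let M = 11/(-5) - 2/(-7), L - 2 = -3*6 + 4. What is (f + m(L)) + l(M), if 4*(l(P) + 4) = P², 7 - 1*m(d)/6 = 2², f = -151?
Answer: -666811/4900 ≈ -136.08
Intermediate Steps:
L = -12 (L = 2 + (-3*6 + 4) = 2 + (-18 + 4) = 2 - 14 = -12)
m(d) = 18 (m(d) = 42 - 6*2² = 42 - 6*4 = 42 - 24 = 18)
M = -67/35 (M = 11*(-⅕) - 2*(-⅐) = -11/5 + 2/7 = -67/35 ≈ -1.9143)
l(P) = -4 + P²/4
(f + m(L)) + l(M) = (-151 + 18) + (-4 + (-67/35)²/4) = -133 + (-4 + (¼)*(4489/1225)) = -133 + (-4 + 4489/4900) = -133 - 15111/4900 = -666811/4900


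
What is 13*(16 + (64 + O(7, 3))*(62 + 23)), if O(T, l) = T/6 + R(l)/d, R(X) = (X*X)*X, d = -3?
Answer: 373633/6 ≈ 62272.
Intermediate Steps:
R(X) = X³ (R(X) = X²*X = X³)
O(T, l) = -l³/3 + T/6 (O(T, l) = T/6 + l³/(-3) = T*(⅙) + l³*(-⅓) = T/6 - l³/3 = -l³/3 + T/6)
13*(16 + (64 + O(7, 3))*(62 + 23)) = 13*(16 + (64 + (-⅓*3³ + (⅙)*7))*(62 + 23)) = 13*(16 + (64 + (-⅓*27 + 7/6))*85) = 13*(16 + (64 + (-9 + 7/6))*85) = 13*(16 + (64 - 47/6)*85) = 13*(16 + (337/6)*85) = 13*(16 + 28645/6) = 13*(28741/6) = 373633/6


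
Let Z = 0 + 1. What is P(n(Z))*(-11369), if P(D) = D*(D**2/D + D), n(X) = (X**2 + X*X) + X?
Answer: -204642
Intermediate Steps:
Z = 1
n(X) = X + 2*X**2 (n(X) = (X**2 + X**2) + X = 2*X**2 + X = X + 2*X**2)
P(D) = 2*D**2 (P(D) = D*(D + D) = D*(2*D) = 2*D**2)
P(n(Z))*(-11369) = (2*(1*(1 + 2*1))**2)*(-11369) = (2*(1*(1 + 2))**2)*(-11369) = (2*(1*3)**2)*(-11369) = (2*3**2)*(-11369) = (2*9)*(-11369) = 18*(-11369) = -204642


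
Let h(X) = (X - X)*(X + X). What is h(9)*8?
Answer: 0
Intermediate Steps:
h(X) = 0 (h(X) = 0*(2*X) = 0)
h(9)*8 = 0*8 = 0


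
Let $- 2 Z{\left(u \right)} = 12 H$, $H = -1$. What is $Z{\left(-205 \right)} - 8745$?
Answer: $-8739$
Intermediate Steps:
$Z{\left(u \right)} = 6$ ($Z{\left(u \right)} = - \frac{12 \left(-1\right)}{2} = \left(- \frac{1}{2}\right) \left(-12\right) = 6$)
$Z{\left(-205 \right)} - 8745 = 6 - 8745 = -8739$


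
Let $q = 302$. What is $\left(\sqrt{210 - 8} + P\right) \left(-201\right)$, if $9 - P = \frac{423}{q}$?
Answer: $- \frac{461295}{302} - 201 \sqrt{202} \approx -4384.2$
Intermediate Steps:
$P = \frac{2295}{302}$ ($P = 9 - \frac{423}{302} = \frac{2295}{302} \approx 7.5993$)
$\left(\sqrt{210 - 8} + P\right) \left(-201\right) = \left(\sqrt{210 - 8} + \frac{2295}{302}\right) \left(-201\right) = \left(\sqrt{202} + \frac{2295}{302}\right) \left(-201\right) = \left(\frac{2295}{302} + \sqrt{202}\right) \left(-201\right) = - \frac{461295}{302} - 201 \sqrt{202}$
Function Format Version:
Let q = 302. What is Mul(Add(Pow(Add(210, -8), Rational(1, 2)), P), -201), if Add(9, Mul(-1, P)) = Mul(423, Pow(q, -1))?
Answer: Add(Rational(-461295, 302), Mul(-201, Pow(202, Rational(1, 2)))) ≈ -4384.2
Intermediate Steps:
P = Rational(2295, 302) (P = Add(9, Mul(-1, Mul(423, Pow(302, -1)))) = Add(9, Mul(-1, Mul(423, Rational(1, 302)))) = Add(9, Mul(-1, Rational(423, 302))) = Add(9, Rational(-423, 302)) = Rational(2295, 302) ≈ 7.5993)
Mul(Add(Pow(Add(210, -8), Rational(1, 2)), P), -201) = Mul(Add(Pow(Add(210, -8), Rational(1, 2)), Rational(2295, 302)), -201) = Mul(Add(Pow(202, Rational(1, 2)), Rational(2295, 302)), -201) = Mul(Add(Rational(2295, 302), Pow(202, Rational(1, 2))), -201) = Add(Rational(-461295, 302), Mul(-201, Pow(202, Rational(1, 2))))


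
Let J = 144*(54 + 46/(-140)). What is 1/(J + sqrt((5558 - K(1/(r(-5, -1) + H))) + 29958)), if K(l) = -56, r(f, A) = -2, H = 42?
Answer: 2366910/18282209579 - 1225*sqrt(8893)/36564419158 ≈ 0.00012631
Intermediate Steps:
J = 270504/35 (J = 144*(54 + 46*(-1/140)) = 144*(54 - 23/70) = 144*(3757/70) = 270504/35 ≈ 7728.7)
1/(J + sqrt((5558 - K(1/(r(-5, -1) + H))) + 29958)) = 1/(270504/35 + sqrt((5558 - 1*(-56)) + 29958)) = 1/(270504/35 + sqrt((5558 + 56) + 29958)) = 1/(270504/35 + sqrt(5614 + 29958)) = 1/(270504/35 + sqrt(35572)) = 1/(270504/35 + 2*sqrt(8893))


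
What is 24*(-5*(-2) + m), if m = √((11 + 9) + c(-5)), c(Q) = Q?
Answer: 240 + 24*√15 ≈ 332.95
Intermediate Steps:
m = √15 (m = √((11 + 9) - 5) = √(20 - 5) = √15 ≈ 3.8730)
24*(-5*(-2) + m) = 24*(-5*(-2) + √15) = 24*(10 + √15) = 240 + 24*√15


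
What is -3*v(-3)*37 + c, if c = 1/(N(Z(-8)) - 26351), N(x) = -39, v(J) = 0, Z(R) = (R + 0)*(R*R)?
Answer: -1/26390 ≈ -3.7893e-5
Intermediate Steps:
Z(R) = R³ (Z(R) = R*R² = R³)
c = -1/26390 (c = 1/(-39 - 26351) = 1/(-26390) = -1/26390 ≈ -3.7893e-5)
-3*v(-3)*37 + c = -3*0*37 - 1/26390 = 0*37 - 1/26390 = 0 - 1/26390 = -1/26390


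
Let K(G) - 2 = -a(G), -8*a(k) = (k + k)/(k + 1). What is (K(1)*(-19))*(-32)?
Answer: 1292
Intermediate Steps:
a(k) = -k/(4*(1 + k)) (a(k) = -(k + k)/(8*(k + 1)) = -2*k/(8*(1 + k)) = -k/(4*(1 + k)))
K(G) = 2 + G/(4 + 4*G) (K(G) = 2 - (-1)*G/(4 + 4*G) = 2 + G/(4 + 4*G))
(K(1)*(-19))*(-32) = (((8 + 9*1)/(4*(1 + 1)))*(-19))*(-32) = (((¼)*(8 + 9)/2)*(-19))*(-32) = (((¼)*(½)*17)*(-19))*(-32) = ((17/8)*(-19))*(-32) = -323/8*(-32) = 1292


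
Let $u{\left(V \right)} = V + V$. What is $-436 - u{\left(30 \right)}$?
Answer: $-496$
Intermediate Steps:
$u{\left(V \right)} = 2 V$
$-436 - u{\left(30 \right)} = -436 - 2 \cdot 30 = -436 - 60 = -496$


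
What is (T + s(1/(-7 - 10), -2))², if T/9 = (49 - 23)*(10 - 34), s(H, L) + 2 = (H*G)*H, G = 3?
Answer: 2636073712801/83521 ≈ 3.1562e+7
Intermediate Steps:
s(H, L) = -2 + 3*H² (s(H, L) = -2 + (H*3)*H = -2 + (3*H)*H = -2 + 3*H²)
T = -5616 (T = 9*((49 - 23)*(10 - 34)) = 9*(26*(-24)) = 9*(-624) = -5616)
(T + s(1/(-7 - 10), -2))² = (-5616 + (-2 + 3*(1/(-7 - 10))²))² = (-5616 + (-2 + 3*(1/(-17))²))² = (-5616 + (-2 + 3*(-1/17)²))² = (-5616 + (-2 + 3*(1/289)))² = (-5616 + (-2 + 3/289))² = (-5616 - 575/289)² = (-1623599/289)² = 2636073712801/83521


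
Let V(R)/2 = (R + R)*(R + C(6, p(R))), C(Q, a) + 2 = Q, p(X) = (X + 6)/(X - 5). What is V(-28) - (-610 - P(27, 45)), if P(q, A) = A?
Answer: 3343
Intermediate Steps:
p(X) = (6 + X)/(-5 + X)
C(Q, a) = -2 + Q
V(R) = 4*R*(4 + R) (V(R) = 2*((R + R)*(R + (-2 + 6))) = 2*((2*R)*(R + 4)) = 2*((2*R)*(4 + R)) = 2*(2*R*(4 + R)) = 4*R*(4 + R))
V(-28) - (-610 - P(27, 45)) = 4*(-28)*(4 - 28) - (-610 - 1*45) = 4*(-28)*(-24) - (-610 - 45) = 2688 - 1*(-655) = 2688 + 655 = 3343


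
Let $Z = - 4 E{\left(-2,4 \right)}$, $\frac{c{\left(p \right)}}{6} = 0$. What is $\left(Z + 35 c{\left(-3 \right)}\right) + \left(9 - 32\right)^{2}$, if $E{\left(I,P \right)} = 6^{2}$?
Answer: $385$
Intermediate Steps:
$c{\left(p \right)} = 0$ ($c{\left(p \right)} = 6 \cdot 0 = 0$)
$E{\left(I,P \right)} = 36$
$Z = -144$ ($Z = \left(-4\right) 36 = -144$)
$\left(Z + 35 c{\left(-3 \right)}\right) + \left(9 - 32\right)^{2} = \left(-144 + 35 \cdot 0\right) + \left(9 - 32\right)^{2} = \left(-144 + 0\right) + \left(-23\right)^{2} = -144 + 529 = 385$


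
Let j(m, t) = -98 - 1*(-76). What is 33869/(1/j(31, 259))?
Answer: -745118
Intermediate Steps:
j(m, t) = -22 (j(m, t) = -98 + 76 = -22)
33869/(1/j(31, 259)) = 33869/(1/(-22)) = 33869/(-1/22) = 33869*(-22) = -745118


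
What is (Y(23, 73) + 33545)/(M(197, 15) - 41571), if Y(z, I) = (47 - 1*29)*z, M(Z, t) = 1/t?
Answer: -509385/623564 ≈ -0.81689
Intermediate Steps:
Y(z, I) = 18*z (Y(z, I) = (47 - 29)*z = 18*z)
(Y(23, 73) + 33545)/(M(197, 15) - 41571) = (18*23 + 33545)/(1/15 - 41571) = (414 + 33545)/(1/15 - 41571) = 33959/(-623564/15) = 33959*(-15/623564) = -509385/623564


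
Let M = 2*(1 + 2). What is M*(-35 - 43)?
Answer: -468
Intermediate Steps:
M = 6 (M = 2*3 = 6)
M*(-35 - 43) = 6*(-35 - 43) = 6*(-78) = -468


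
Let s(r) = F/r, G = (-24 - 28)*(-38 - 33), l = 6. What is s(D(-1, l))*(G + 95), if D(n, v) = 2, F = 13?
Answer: 49231/2 ≈ 24616.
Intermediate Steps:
G = 3692 (G = -52*(-71) = 3692)
s(r) = 13/r
s(D(-1, l))*(G + 95) = (13/2)*(3692 + 95) = (13*(½))*3787 = (13/2)*3787 = 49231/2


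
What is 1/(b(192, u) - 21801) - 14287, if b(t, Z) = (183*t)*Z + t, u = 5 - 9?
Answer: -2316679912/162153 ≈ -14287.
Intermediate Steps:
u = -4
b(t, Z) = t + 183*Z*t (b(t, Z) = 183*Z*t + t = t + 183*Z*t)
1/(b(192, u) - 21801) - 14287 = 1/(192*(1 + 183*(-4)) - 21801) - 14287 = 1/(192*(1 - 732) - 21801) - 14287 = 1/(192*(-731) - 21801) - 14287 = 1/(-140352 - 21801) - 14287 = 1/(-162153) - 14287 = -1/162153 - 14287 = -2316679912/162153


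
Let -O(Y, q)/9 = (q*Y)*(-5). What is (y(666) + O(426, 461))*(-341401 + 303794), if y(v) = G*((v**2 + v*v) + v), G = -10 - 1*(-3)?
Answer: -98640302868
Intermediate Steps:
G = -7 (G = -10 + 3 = -7)
O(Y, q) = 45*Y*q (O(Y, q) = -9*q*Y*(-5) = -9*Y*q*(-5) = -(-45)*Y*q = 45*Y*q)
y(v) = -14*v**2 - 7*v (y(v) = -7*((v**2 + v*v) + v) = -7*((v**2 + v**2) + v) = -7*(2*v**2 + v) = -7*(v + 2*v**2) = -14*v**2 - 7*v)
(y(666) + O(426, 461))*(-341401 + 303794) = (-7*666*(1 + 2*666) + 45*426*461)*(-341401 + 303794) = (-7*666*(1 + 1332) + 8837370)*(-37607) = (-7*666*1333 + 8837370)*(-37607) = (-6214446 + 8837370)*(-37607) = 2622924*(-37607) = -98640302868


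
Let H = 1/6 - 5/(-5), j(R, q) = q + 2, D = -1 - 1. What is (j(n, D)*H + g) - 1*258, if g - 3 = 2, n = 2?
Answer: -253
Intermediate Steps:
D = -2
j(R, q) = 2 + q
H = 7/6 (H = 1*(1/6) - 5*(-1/5) = 1/6 + 1 = 7/6 ≈ 1.1667)
g = 5 (g = 3 + 2 = 5)
(j(n, D)*H + g) - 1*258 = ((2 - 2)*(7/6) + 5) - 1*258 = (0*(7/6) + 5) - 258 = (0 + 5) - 258 = 5 - 258 = -253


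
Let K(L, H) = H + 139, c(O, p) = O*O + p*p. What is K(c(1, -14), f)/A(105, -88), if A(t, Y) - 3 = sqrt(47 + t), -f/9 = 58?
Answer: 1149/143 - 766*sqrt(38)/143 ≈ -24.986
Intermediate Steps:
f = -522 (f = -9*58 = -522)
c(O, p) = O**2 + p**2
A(t, Y) = 3 + sqrt(47 + t)
K(L, H) = 139 + H
K(c(1, -14), f)/A(105, -88) = (139 - 522)/(3 + sqrt(47 + 105)) = -383/(3 + sqrt(152)) = -383/(3 + 2*sqrt(38))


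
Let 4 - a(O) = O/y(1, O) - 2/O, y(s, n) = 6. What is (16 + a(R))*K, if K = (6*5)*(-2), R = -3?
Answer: -1190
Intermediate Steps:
K = -60 (K = 30*(-2) = -60)
a(O) = 4 + 2/O - O/6 (a(O) = 4 - (O/6 - 2/O) = 4 - (-2/O + O/6) = 4 + (2/O - O/6) = 4 + 2/O - O/6)
(16 + a(R))*K = (16 + (4 + 2/(-3) - ⅙*(-3)))*(-60) = (16 + (4 + 2*(-⅓) + ½))*(-60) = (16 + (4 - ⅔ + ½))*(-60) = (16 + 23/6)*(-60) = (119/6)*(-60) = -1190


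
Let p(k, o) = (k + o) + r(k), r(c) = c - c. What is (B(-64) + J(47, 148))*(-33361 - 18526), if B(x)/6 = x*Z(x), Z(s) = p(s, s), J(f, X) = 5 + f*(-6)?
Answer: -2535977125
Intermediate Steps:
r(c) = 0
p(k, o) = k + o (p(k, o) = (k + o) + 0 = k + o)
J(f, X) = 5 - 6*f
Z(s) = 2*s (Z(s) = s + s = 2*s)
B(x) = 12*x² (B(x) = 6*(x*(2*x)) = 6*(2*x²) = 12*x²)
(B(-64) + J(47, 148))*(-33361 - 18526) = (12*(-64)² + (5 - 6*47))*(-33361 - 18526) = (12*4096 + (5 - 282))*(-51887) = (49152 - 277)*(-51887) = 48875*(-51887) = -2535977125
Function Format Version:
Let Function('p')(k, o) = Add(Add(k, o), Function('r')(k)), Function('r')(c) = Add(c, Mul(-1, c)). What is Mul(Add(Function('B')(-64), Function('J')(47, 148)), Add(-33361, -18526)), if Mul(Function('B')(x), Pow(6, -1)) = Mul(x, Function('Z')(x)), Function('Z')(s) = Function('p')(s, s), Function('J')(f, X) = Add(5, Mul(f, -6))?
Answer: -2535977125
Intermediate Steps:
Function('r')(c) = 0
Function('p')(k, o) = Add(k, o) (Function('p')(k, o) = Add(Add(k, o), 0) = Add(k, o))
Function('J')(f, X) = Add(5, Mul(-6, f))
Function('Z')(s) = Mul(2, s) (Function('Z')(s) = Add(s, s) = Mul(2, s))
Function('B')(x) = Mul(12, Pow(x, 2)) (Function('B')(x) = Mul(6, Mul(x, Mul(2, x))) = Mul(6, Mul(2, Pow(x, 2))) = Mul(12, Pow(x, 2)))
Mul(Add(Function('B')(-64), Function('J')(47, 148)), Add(-33361, -18526)) = Mul(Add(Mul(12, Pow(-64, 2)), Add(5, Mul(-6, 47))), Add(-33361, -18526)) = Mul(Add(Mul(12, 4096), Add(5, -282)), -51887) = Mul(Add(49152, -277), -51887) = Mul(48875, -51887) = -2535977125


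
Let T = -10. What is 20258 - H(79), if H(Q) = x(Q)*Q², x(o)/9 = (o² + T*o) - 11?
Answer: -305539102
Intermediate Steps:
x(o) = -99 - 90*o + 9*o² (x(o) = 9*((o² - 10*o) - 11) = 9*(-11 + o² - 10*o) = -99 - 90*o + 9*o²)
H(Q) = Q²*(-99 - 90*Q + 9*Q²) (H(Q) = (-99 - 90*Q + 9*Q²)*Q² = Q²*(-99 - 90*Q + 9*Q²))
20258 - H(79) = 20258 - 9*79²*(-11 + 79² - 10*79) = 20258 - 9*6241*(-11 + 6241 - 790) = 20258 - 9*6241*5440 = 20258 - 1*305559360 = 20258 - 305559360 = -305539102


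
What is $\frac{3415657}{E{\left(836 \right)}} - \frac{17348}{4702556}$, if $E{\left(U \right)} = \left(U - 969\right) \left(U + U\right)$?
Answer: $- \frac{573792003505}{37347699752} \approx -15.364$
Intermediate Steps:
$E{\left(U \right)} = 2 U \left(-969 + U\right)$ ($E{\left(U \right)} = \left(-969 + U\right) 2 U = 2 U \left(-969 + U\right)$)
$\frac{3415657}{E{\left(836 \right)}} - \frac{17348}{4702556} = \frac{3415657}{2 \cdot 836 \left(-969 + 836\right)} - \frac{17348}{4702556} = \frac{3415657}{2 \cdot 836 \left(-133\right)} - \frac{4337}{1175639} = \frac{3415657}{-222376} - \frac{4337}{1175639} = 3415657 \left(- \frac{1}{222376}\right) - \frac{4337}{1175639} = - \frac{487951}{31768} - \frac{4337}{1175639} = - \frac{573792003505}{37347699752}$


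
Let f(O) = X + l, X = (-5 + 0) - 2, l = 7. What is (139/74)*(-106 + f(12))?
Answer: -7367/37 ≈ -199.11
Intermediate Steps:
X = -7 (X = -5 - 2 = -7)
f(O) = 0 (f(O) = -7 + 7 = 0)
(139/74)*(-106 + f(12)) = (139/74)*(-106 + 0) = (139*(1/74))*(-106) = (139/74)*(-106) = -7367/37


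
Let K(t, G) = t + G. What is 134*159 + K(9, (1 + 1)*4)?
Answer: 21323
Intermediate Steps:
K(t, G) = G + t
134*159 + K(9, (1 + 1)*4) = 134*159 + ((1 + 1)*4 + 9) = 21306 + (2*4 + 9) = 21306 + (8 + 9) = 21306 + 17 = 21323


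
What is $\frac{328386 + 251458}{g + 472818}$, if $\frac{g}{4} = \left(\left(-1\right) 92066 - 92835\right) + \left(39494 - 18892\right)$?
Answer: $- \frac{289922}{92189} \approx -3.1449$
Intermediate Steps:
$g = -657196$ ($g = 4 \left(\left(\left(-1\right) 92066 - 92835\right) + \left(39494 - 18892\right)\right) = 4 \left(\left(-92066 - 92835\right) + \left(39494 - 18892\right)\right) = 4 \left(-184901 + 20602\right) = 4 \left(-164299\right) = -657196$)
$\frac{328386 + 251458}{g + 472818} = \frac{328386 + 251458}{-657196 + 472818} = \frac{579844}{-184378} = 579844 \left(- \frac{1}{184378}\right) = - \frac{289922}{92189}$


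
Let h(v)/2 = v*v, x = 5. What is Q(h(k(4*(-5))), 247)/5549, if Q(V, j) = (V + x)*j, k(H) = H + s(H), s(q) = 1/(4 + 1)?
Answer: 4872569/138725 ≈ 35.124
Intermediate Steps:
s(q) = 1/5
k(H) = 1/5 + H (k(H) = H + 1/5 = 1/5 + H)
h(v) = 2*v**2 (h(v) = 2*(v*v) = 2*v**2)
Q(V, j) = j*(5 + V) (Q(V, j) = (V + 5)*j = (5 + V)*j = j*(5 + V))
Q(h(k(4*(-5))), 247)/5549 = (247*(5 + 2*(1/5 + 4*(-5))**2))/5549 = (247*(5 + 2*(1/5 - 20)**2))*(1/5549) = (247*(5 + 2*(-99/5)**2))*(1/5549) = (247*(5 + 2*(9801/25)))*(1/5549) = (247*(5 + 19602/25))*(1/5549) = (247*(19727/25))*(1/5549) = (4872569/25)*(1/5549) = 4872569/138725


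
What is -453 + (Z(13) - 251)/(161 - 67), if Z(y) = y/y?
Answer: -21416/47 ≈ -455.66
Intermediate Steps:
Z(y) = 1
-453 + (Z(13) - 251)/(161 - 67) = -453 + (1 - 251)/(161 - 67) = -453 - 250/94 = -453 - 250*1/94 = -453 - 125/47 = -21416/47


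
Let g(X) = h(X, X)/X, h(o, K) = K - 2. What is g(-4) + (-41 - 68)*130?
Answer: -28337/2 ≈ -14169.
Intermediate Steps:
h(o, K) = -2 + K
g(X) = (-2 + X)/X
g(-4) + (-41 - 68)*130 = (-2 - 4)/(-4) + (-41 - 68)*130 = -¼*(-6) - 109*130 = 3/2 - 14170 = -28337/2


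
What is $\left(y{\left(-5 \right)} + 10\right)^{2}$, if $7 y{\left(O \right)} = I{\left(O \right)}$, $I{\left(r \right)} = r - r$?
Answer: $100$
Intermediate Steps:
$I{\left(r \right)} = 0$
$y{\left(O \right)} = 0$ ($y{\left(O \right)} = \frac{1}{7} \cdot 0 = 0$)
$\left(y{\left(-5 \right)} + 10\right)^{2} = \left(0 + 10\right)^{2} = 10^{2} = 100$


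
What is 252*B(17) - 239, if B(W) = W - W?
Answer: -239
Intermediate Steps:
B(W) = 0
252*B(17) - 239 = 252*0 - 239 = 0 - 239 = -239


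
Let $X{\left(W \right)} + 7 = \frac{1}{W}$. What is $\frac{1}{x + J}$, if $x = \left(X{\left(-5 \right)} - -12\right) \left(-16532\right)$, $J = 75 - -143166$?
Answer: $\frac{5}{319437} \approx 1.5653 \cdot 10^{-5}$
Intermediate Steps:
$X{\left(W \right)} = -7 + \frac{1}{W}$
$J = 143241$ ($J = 75 + 143166 = 143241$)
$x = - \frac{396768}{5}$ ($x = \left(\left(-7 + \frac{1}{-5}\right) - -12\right) \left(-16532\right) = \left(\left(-7 - \frac{1}{5}\right) + 12\right) \left(-16532\right) = \left(- \frac{36}{5} + 12\right) \left(-16532\right) = \frac{24}{5} \left(-16532\right) = - \frac{396768}{5} \approx -79354.0$)
$\frac{1}{x + J} = \frac{1}{- \frac{396768}{5} + 143241} = \frac{1}{\frac{319437}{5}} = \frac{5}{319437}$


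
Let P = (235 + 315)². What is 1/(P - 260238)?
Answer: 1/42262 ≈ 2.3662e-5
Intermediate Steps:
P = 302500 (P = 550² = 302500)
1/(P - 260238) = 1/(302500 - 260238) = 1/42262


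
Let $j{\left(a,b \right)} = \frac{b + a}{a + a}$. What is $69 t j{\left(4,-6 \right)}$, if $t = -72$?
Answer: $1242$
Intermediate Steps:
$j{\left(a,b \right)} = \frac{a + b}{2 a}$
$69 t j{\left(4,-6 \right)} = 69 \left(-72\right) \frac{4 - 6}{2 \cdot 4} = - 4968 \cdot \frac{1}{2} \cdot \frac{1}{4} \left(-2\right) = \left(-4968\right) \left(- \frac{1}{4}\right) = 1242$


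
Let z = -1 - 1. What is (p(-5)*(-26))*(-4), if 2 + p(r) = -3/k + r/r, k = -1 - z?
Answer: -416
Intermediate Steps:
z = -2
k = 1 (k = -1 - 1*(-2) = -1 + 2 = 1)
p(r) = -4 (p(r) = -2 + (-3/1 + r/r) = -2 + (-3*1 + 1) = -2 + (-3 + 1) = -2 - 2 = -4)
(p(-5)*(-26))*(-4) = -4*(-26)*(-4) = 104*(-4) = -416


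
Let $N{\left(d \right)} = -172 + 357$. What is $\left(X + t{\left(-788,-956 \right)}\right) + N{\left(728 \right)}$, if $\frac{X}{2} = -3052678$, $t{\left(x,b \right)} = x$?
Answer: $-6105959$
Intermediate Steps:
$N{\left(d \right)} = 185$
$X = -6105356$ ($X = 2 \left(-3052678\right) = -6105356$)
$\left(X + t{\left(-788,-956 \right)}\right) + N{\left(728 \right)} = \left(-6105356 - 788\right) + 185 = -6106144 + 185 = -6105959$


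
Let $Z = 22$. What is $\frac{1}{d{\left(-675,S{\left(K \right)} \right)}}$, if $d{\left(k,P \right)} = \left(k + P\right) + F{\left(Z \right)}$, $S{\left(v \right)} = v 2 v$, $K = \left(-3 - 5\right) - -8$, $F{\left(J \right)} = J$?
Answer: $- \frac{1}{653} \approx -0.0015314$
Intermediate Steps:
$K = 0$ ($K = \left(-3 - 5\right) + 8 = -8 + 8 = 0$)
$S{\left(v \right)} = 2 v^{2}$ ($S{\left(v \right)} = 2 v v = 2 v^{2}$)
$d{\left(k,P \right)} = 22 + P + k$ ($d{\left(k,P \right)} = \left(k + P\right) + 22 = \left(P + k\right) + 22 = 22 + P + k$)
$\frac{1}{d{\left(-675,S{\left(K \right)} \right)}} = \frac{1}{22 + 2 \cdot 0^{2} - 675} = \frac{1}{22 + 2 \cdot 0 - 675} = \frac{1}{22 + 0 - 675} = \frac{1}{-653} = - \frac{1}{653}$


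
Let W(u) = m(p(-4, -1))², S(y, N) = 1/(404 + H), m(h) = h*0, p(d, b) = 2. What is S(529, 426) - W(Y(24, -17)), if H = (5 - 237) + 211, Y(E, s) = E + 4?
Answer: 1/383 ≈ 0.0026110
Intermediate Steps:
Y(E, s) = 4 + E
H = -21 (H = -232 + 211 = -21)
m(h) = 0
S(y, N) = 1/383 (S(y, N) = 1/(404 - 21) = 1/383)
W(u) = 0 (W(u) = 0² = 0)
S(529, 426) - W(Y(24, -17)) = 1/383 - 1*0 = 1/383 + 0 = 1/383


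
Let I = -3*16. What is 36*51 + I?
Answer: 1788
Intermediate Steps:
I = -48
36*51 + I = 36*51 - 48 = 1836 - 48 = 1788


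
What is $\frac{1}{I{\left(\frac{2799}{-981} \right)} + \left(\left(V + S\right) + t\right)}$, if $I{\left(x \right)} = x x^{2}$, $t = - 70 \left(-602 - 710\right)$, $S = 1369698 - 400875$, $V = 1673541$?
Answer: $\frac{1295029}{3540843391685} \approx 3.6574 \cdot 10^{-7}$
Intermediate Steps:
$S = 968823$ ($S = 1369698 - 400875 = 968823$)
$t = 91840$ ($t = \left(-70\right) \left(-1312\right) = 91840$)
$I{\left(x \right)} = x^{3}$
$\frac{1}{I{\left(\frac{2799}{-981} \right)} + \left(\left(V + S\right) + t\right)} = \frac{1}{\left(\frac{2799}{-981}\right)^{3} + \left(\left(1673541 + 968823\right) + 91840\right)} = \frac{1}{\left(2799 \left(- \frac{1}{981}\right)\right)^{3} + \left(2642364 + 91840\right)} = \frac{1}{\left(- \frac{311}{109}\right)^{3} + 2734204} = \frac{1}{- \frac{30080231}{1295029} + 2734204} = \frac{1}{\frac{3540843391685}{1295029}} = \frac{1295029}{3540843391685}$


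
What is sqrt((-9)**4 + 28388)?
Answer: sqrt(34949) ≈ 186.95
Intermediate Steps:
sqrt((-9)**4 + 28388) = sqrt(6561 + 28388) = sqrt(34949)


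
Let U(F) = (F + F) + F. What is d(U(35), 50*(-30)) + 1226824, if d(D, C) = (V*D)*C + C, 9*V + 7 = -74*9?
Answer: 13002824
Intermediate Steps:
U(F) = 3*F (U(F) = 2*F + F = 3*F)
V = -673/9 (V = -7/9 + (-74*9)/9 = -7/9 + (1/9)*(-666) = -7/9 - 74 = -673/9 ≈ -74.778)
d(D, C) = C - 673*C*D/9 (d(D, C) = (-673*D/9)*C + C = -673*C*D/9 + C = C - 673*C*D/9)
d(U(35), 50*(-30)) + 1226824 = (50*(-30))*(9 - 2019*35)/9 + 1226824 = (1/9)*(-1500)*(9 - 673*105) + 1226824 = (1/9)*(-1500)*(9 - 70665) + 1226824 = (1/9)*(-1500)*(-70656) + 1226824 = 11776000 + 1226824 = 13002824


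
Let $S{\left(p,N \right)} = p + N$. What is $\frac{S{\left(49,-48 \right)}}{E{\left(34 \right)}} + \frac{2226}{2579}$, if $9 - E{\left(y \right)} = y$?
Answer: $\frac{53071}{64475} \approx 0.82312$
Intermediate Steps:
$S{\left(p,N \right)} = N + p$
$E{\left(y \right)} = 9 - y$
$\frac{S{\left(49,-48 \right)}}{E{\left(34 \right)}} + \frac{2226}{2579} = \frac{-48 + 49}{9 - 34} + \frac{2226}{2579} = 1 \frac{1}{9 - 34} + 2226 \cdot \frac{1}{2579} = 1 \frac{1}{-25} + \frac{2226}{2579} = 1 \left(- \frac{1}{25}\right) + \frac{2226}{2579} = - \frac{1}{25} + \frac{2226}{2579} = \frac{53071}{64475}$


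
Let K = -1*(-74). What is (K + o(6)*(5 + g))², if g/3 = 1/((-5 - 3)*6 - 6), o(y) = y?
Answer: 96721/9 ≈ 10747.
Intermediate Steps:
K = 74
g = -1/18 (g = 3/((-5 - 3)*6 - 6) = 3/(-8*6 - 6) = 3/(-48 - 6) = 3/(-54) = 3*(-1/54) = -1/18 ≈ -0.055556)
(K + o(6)*(5 + g))² = (74 + 6*(5 - 1/18))² = (74 + 6*(89/18))² = (74 + 89/3)² = (311/3)² = 96721/9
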